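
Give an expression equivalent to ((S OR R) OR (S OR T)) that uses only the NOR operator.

((((S NOR R) NOR (S NOR R)) NOR ((S NOR T) NOR (S NOR T))) NOR (((S NOR R) NOR (S NOR R)) NOR ((S NOR T) NOR (S NOR T))))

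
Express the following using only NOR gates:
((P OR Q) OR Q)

((((P NOR Q) NOR (P NOR Q)) NOR Q) NOR (((P NOR Q) NOR (P NOR Q)) NOR Q))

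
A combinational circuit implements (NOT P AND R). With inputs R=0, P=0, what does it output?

Substituting: (NOT 0 AND 0)
= 0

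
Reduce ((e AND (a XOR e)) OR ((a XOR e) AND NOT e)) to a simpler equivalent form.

By distribution ((E AND v) OR (E AND NOT v) = E):
= (a XOR e)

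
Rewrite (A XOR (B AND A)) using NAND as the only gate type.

((A NAND (A NAND ((B NAND A) NAND (B NAND A)))) NAND (((B NAND A) NAND (B NAND A)) NAND (A NAND ((B NAND A) NAND (B NAND A)))))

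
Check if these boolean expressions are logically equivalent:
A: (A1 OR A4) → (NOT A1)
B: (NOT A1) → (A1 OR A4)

No, Converse is not equivalent to original (counterexample: A4=0, A1=0)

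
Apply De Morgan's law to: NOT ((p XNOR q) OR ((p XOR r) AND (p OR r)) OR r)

NOT (p XNOR q) AND NOT ((p XOR r) AND (p OR r)) AND NOT r
De Morgan's: NOT(OR of terms) = AND of negations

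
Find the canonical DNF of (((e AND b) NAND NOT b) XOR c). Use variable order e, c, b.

(NOT e AND NOT c AND NOT b) OR (NOT e AND NOT c AND b) OR (e AND NOT c AND NOT b) OR (e AND NOT c AND b)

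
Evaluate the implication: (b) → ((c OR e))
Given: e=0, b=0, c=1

Antecedent (b) = 0; consequent ((c OR e)) = 1.
0 → 1 = 1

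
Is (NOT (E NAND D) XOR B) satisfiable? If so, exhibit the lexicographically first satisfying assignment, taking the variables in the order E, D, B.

E=0, D=0, B=1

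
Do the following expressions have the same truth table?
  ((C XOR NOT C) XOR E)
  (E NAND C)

No. Counterexample: with C=0, E=1, Expression 1 = 0 but Expression 2 = 1.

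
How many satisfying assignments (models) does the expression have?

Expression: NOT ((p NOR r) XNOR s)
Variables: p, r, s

Satisfying assignments: (0,0,0), (0,1,1), (1,0,1), (1,1,1)
Count: 4 out of 8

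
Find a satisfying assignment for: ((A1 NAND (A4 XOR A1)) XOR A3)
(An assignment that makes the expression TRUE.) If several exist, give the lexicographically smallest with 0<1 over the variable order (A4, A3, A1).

A4=0, A3=0, A1=0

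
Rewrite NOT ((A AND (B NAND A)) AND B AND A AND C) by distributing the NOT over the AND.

NOT (A AND (B NAND A)) OR NOT B OR NOT A OR NOT C
De Morgan's: NOT(AND of terms) = OR of negations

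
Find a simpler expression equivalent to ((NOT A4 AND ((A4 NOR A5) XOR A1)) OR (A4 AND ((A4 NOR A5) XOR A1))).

By distribution ((E AND v) OR (E AND NOT v) = E):
= ((A4 NOR A5) XOR A1)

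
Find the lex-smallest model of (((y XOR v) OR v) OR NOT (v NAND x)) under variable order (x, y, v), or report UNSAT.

x=0, y=0, v=1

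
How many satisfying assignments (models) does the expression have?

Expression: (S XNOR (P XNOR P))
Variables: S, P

Satisfying assignments: (1,0), (1,1)
Count: 2 out of 4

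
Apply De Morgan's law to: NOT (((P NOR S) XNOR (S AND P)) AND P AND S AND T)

NOT ((P NOR S) XNOR (S AND P)) OR NOT P OR NOT S OR NOT T
De Morgan's: NOT(AND of terms) = OR of negations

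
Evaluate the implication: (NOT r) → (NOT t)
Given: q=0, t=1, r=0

Antecedent (NOT r) = 1; consequent (NOT t) = 0.
1 → 0 = 0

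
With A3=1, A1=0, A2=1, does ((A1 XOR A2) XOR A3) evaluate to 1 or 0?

Substituting: ((0 XOR 1) XOR 1)
= 0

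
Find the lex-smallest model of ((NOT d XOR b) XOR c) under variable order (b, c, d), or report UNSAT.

b=0, c=0, d=0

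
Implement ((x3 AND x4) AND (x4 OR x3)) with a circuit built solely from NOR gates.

((((x3 NOR x3) NOR (x4 NOR x4)) NOR ((x3 NOR x3) NOR (x4 NOR x4))) NOR (((x4 NOR x3) NOR (x4 NOR x3)) NOR ((x4 NOR x3) NOR (x4 NOR x3))))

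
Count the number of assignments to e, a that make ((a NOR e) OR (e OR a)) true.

Satisfying assignments: (0,0), (0,1), (1,0), (1,1)
Count: 4 out of 4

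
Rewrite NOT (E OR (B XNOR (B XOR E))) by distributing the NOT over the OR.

NOT E AND NOT (B XNOR (B XOR E))
De Morgan's: NOT(OR of terms) = AND of negations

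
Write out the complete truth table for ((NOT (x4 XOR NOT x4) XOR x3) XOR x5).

x3 | x5 | x4 | Output
---------------------
0 | 0 | 0 | 0
0 | 0 | 1 | 0
0 | 1 | 0 | 1
0 | 1 | 1 | 1
1 | 0 | 0 | 1
1 | 0 | 1 | 1
1 | 1 | 0 | 0
1 | 1 | 1 | 0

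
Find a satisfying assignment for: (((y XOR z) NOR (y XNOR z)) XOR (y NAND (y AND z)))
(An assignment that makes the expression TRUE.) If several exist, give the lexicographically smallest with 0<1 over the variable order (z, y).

z=0, y=0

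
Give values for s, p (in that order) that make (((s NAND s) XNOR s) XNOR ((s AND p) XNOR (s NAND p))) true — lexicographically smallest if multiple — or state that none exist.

s=0, p=0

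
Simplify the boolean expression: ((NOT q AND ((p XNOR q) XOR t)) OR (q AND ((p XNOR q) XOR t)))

By distribution ((E AND v) OR (E AND NOT v) = E):
= ((p XNOR q) XOR t)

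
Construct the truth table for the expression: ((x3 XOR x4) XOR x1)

x3 | x1 | x4 | Output
---------------------
0 | 0 | 0 | 0
0 | 0 | 1 | 1
0 | 1 | 0 | 1
0 | 1 | 1 | 0
1 | 0 | 0 | 1
1 | 0 | 1 | 0
1 | 1 | 0 | 0
1 | 1 | 1 | 1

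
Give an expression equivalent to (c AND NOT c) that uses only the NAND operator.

((c NAND (c NAND c)) NAND (c NAND (c NAND c)))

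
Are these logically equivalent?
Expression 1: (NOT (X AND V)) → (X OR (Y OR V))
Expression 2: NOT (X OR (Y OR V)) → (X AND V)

Yes, Contrapositive is always equivalent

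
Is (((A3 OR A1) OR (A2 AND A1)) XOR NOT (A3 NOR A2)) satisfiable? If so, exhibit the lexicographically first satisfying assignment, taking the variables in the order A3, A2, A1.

A3=0, A2=0, A1=1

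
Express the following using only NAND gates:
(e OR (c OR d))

((e NAND e) NAND (((c NAND c) NAND (d NAND d)) NAND ((c NAND c) NAND (d NAND d))))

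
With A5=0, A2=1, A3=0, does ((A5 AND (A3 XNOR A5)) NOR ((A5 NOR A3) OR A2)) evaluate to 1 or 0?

Substituting: ((0 AND (0 XNOR 0)) NOR ((0 NOR 0) OR 1))
= 0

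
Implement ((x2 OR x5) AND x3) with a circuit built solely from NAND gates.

((((x2 NAND x2) NAND (x5 NAND x5)) NAND x3) NAND (((x2 NAND x2) NAND (x5 NAND x5)) NAND x3))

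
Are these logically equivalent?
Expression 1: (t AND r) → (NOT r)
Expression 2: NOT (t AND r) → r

No, Inverse is not equivalent to original (counterexample: t=0, q=0, r=0)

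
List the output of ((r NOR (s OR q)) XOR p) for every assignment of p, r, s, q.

p | r | s | q | Output
----------------------
0 | 0 | 0 | 0 | 1
0 | 0 | 0 | 1 | 0
0 | 0 | 1 | 0 | 0
0 | 0 | 1 | 1 | 0
0 | 1 | 0 | 0 | 0
0 | 1 | 0 | 1 | 0
0 | 1 | 1 | 0 | 0
0 | 1 | 1 | 1 | 0
1 | 0 | 0 | 0 | 0
1 | 0 | 0 | 1 | 1
1 | 0 | 1 | 0 | 1
1 | 0 | 1 | 1 | 1
1 | 1 | 0 | 0 | 1
1 | 1 | 0 | 1 | 1
1 | 1 | 1 | 0 | 1
1 | 1 | 1 | 1 | 1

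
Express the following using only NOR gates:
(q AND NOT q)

((q NOR q) NOR ((q NOR q) NOR (q NOR q)))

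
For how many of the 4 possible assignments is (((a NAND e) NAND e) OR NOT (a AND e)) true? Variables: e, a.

Satisfying assignments: (0,0), (0,1), (1,0), (1,1)
Count: 4 out of 4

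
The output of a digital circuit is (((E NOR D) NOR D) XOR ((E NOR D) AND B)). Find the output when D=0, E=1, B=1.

Substituting: (((1 NOR 0) NOR 0) XOR ((1 NOR 0) AND 1))
= 1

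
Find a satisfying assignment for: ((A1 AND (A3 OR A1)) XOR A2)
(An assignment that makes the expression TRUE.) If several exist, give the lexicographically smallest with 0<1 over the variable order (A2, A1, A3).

A2=0, A1=1, A3=0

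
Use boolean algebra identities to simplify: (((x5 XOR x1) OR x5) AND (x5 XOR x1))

By absorption (E AND (E OR v) = E):
= (x5 XOR x1)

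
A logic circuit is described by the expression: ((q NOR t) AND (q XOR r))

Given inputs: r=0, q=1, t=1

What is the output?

Substituting: ((1 NOR 1) AND (1 XOR 0))
= 0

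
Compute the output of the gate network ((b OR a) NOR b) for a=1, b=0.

Substituting: ((0 OR 1) NOR 0)
= 0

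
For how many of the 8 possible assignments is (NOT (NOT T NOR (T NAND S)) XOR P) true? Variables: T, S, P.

Satisfying assignments: (0,0,0), (0,1,0), (1,0,0), (1,1,1)
Count: 4 out of 8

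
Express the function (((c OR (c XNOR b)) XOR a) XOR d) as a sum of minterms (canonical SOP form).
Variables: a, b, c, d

Σm(0, 2, 5, 6, 9, 11, 12, 15) = (NOT a AND NOT b AND NOT c AND NOT d) OR (NOT a AND NOT b AND c AND NOT d) OR (NOT a AND b AND NOT c AND d) OR (NOT a AND b AND c AND NOT d) OR (a AND NOT b AND NOT c AND d) OR (a AND NOT b AND c AND d) OR (a AND b AND NOT c AND NOT d) OR (a AND b AND c AND d)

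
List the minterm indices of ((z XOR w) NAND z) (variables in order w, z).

Σm(0, 2, 3) = (NOT w AND NOT z) OR (w AND NOT z) OR (w AND z)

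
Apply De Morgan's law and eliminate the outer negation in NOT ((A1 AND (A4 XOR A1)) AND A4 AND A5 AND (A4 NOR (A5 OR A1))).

NOT (A1 AND (A4 XOR A1)) OR NOT A4 OR NOT A5 OR NOT (A4 NOR (A5 OR A1))
De Morgan's: NOT(AND of terms) = OR of negations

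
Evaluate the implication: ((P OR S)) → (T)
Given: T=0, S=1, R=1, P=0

Antecedent ((P OR S)) = 1; consequent (T) = 0.
1 → 0 = 0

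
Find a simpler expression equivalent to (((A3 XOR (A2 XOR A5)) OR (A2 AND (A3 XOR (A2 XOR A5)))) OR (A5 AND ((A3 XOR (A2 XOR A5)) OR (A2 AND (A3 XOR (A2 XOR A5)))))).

By absorption (E OR (E AND v) = E) then absorption (E OR (E AND v) = E):
= (A3 XOR (A2 XOR A5))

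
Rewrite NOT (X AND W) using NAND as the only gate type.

(((X NAND W) NAND (X NAND W)) NAND ((X NAND W) NAND (X NAND W)))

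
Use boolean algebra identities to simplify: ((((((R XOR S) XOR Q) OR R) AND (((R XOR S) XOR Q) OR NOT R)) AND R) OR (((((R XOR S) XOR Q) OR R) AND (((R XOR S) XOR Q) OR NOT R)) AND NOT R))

By distribution ((E AND v) OR (E AND NOT v) = E) then distribution ((E OR v) AND (E OR NOT v) = E):
= ((R XOR S) XOR Q)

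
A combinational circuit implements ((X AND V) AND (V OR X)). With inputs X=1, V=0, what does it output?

Substituting: ((1 AND 0) AND (0 OR 1))
= 0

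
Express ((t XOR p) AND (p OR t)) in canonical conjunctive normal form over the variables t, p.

(t OR p) AND (NOT t OR NOT p)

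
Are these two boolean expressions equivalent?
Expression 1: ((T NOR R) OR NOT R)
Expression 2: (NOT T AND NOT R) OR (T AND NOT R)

Yes, they are equivalent — the two output columns agree on all 4 assignments:
T | R | Expression 1 | Expression 2
-----------------------------------
0 | 0 | 1 | 1
0 | 1 | 0 | 0
1 | 0 | 1 | 1
1 | 1 | 0 | 0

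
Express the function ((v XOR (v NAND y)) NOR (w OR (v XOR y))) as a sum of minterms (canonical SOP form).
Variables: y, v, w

Σm() = FALSE (no minterms)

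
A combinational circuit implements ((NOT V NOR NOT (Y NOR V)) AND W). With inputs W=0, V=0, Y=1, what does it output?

Substituting: ((NOT 0 NOR NOT (1 NOR 0)) AND 0)
= 0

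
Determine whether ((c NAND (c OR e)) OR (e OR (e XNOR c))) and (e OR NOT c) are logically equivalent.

Yes, they are equivalent — the two output columns agree on all 4 assignments:
e | c | Expression 1 | Expression 2
-----------------------------------
0 | 0 | 1 | 1
0 | 1 | 0 | 0
1 | 0 | 1 | 1
1 | 1 | 1 | 1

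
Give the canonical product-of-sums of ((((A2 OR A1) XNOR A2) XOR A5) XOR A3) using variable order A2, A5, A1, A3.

ΠM(1, 2, 4, 7, 9, 11, 12, 14) = (A2 OR A5 OR A1 OR NOT A3) AND (A2 OR A5 OR NOT A1 OR A3) AND (A2 OR NOT A5 OR A1 OR A3) AND (A2 OR NOT A5 OR NOT A1 OR NOT A3) AND (NOT A2 OR A5 OR A1 OR NOT A3) AND (NOT A2 OR A5 OR NOT A1 OR NOT A3) AND (NOT A2 OR NOT A5 OR A1 OR A3) AND (NOT A2 OR NOT A5 OR NOT A1 OR A3)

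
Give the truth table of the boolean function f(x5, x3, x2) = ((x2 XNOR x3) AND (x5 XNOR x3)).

x5 | x3 | x2 | Output
---------------------
0 | 0 | 0 | 1
0 | 0 | 1 | 0
0 | 1 | 0 | 0
0 | 1 | 1 | 0
1 | 0 | 0 | 0
1 | 0 | 1 | 0
1 | 1 | 0 | 0
1 | 1 | 1 | 1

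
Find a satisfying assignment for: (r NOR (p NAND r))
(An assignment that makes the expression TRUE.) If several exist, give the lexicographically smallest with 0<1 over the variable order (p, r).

UNSATISFIABLE - no assignment makes this expression true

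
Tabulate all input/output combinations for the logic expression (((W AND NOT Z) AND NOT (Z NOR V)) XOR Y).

Y | V | W | Z | Output
----------------------
0 | 0 | 0 | 0 | 0
0 | 0 | 0 | 1 | 0
0 | 0 | 1 | 0 | 0
0 | 0 | 1 | 1 | 0
0 | 1 | 0 | 0 | 0
0 | 1 | 0 | 1 | 0
0 | 1 | 1 | 0 | 1
0 | 1 | 1 | 1 | 0
1 | 0 | 0 | 0 | 1
1 | 0 | 0 | 1 | 1
1 | 0 | 1 | 0 | 1
1 | 0 | 1 | 1 | 1
1 | 1 | 0 | 0 | 1
1 | 1 | 0 | 1 | 1
1 | 1 | 1 | 0 | 0
1 | 1 | 1 | 1 | 1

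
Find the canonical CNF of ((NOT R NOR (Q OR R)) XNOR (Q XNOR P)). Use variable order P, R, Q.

(P OR R OR Q) AND (P OR NOT R OR Q) AND (NOT P OR R OR NOT Q) AND (NOT P OR NOT R OR NOT Q)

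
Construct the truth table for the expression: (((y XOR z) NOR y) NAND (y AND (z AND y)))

y | z | Output
--------------
0 | 0 | 1
0 | 1 | 1
1 | 0 | 1
1 | 1 | 1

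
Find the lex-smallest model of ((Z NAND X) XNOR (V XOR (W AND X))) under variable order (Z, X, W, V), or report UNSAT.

Z=0, X=0, W=0, V=1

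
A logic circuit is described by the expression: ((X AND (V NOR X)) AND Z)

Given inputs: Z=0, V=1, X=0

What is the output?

Substituting: ((0 AND (1 NOR 0)) AND 0)
= 0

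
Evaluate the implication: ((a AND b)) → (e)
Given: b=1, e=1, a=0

Antecedent ((a AND b)) = 0; consequent (e) = 1.
0 → 1 = 1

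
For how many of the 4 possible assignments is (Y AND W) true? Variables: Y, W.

Satisfying assignments: (1,1)
Count: 1 out of 4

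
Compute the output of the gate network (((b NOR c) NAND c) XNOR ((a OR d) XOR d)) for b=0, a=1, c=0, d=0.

Substituting: (((0 NOR 0) NAND 0) XNOR ((1 OR 0) XOR 0))
= 1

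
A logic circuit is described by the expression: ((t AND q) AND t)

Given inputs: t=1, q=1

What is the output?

Substituting: ((1 AND 1) AND 1)
= 1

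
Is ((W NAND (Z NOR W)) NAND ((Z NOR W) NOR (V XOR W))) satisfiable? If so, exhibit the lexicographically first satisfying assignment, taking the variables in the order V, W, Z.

V=0, W=0, Z=0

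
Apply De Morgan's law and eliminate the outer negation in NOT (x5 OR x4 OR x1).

NOT x5 AND NOT x4 AND NOT x1
De Morgan's: NOT(OR of terms) = AND of negations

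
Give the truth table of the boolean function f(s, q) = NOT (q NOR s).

s | q | Output
--------------
0 | 0 | 0
0 | 1 | 1
1 | 0 | 1
1 | 1 | 1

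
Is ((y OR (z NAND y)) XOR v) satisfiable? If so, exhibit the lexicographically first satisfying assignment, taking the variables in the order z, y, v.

z=0, y=0, v=0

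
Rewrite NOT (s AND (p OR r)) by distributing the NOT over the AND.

NOT s OR NOT (p OR r)
De Morgan's: NOT(AND of terms) = OR of negations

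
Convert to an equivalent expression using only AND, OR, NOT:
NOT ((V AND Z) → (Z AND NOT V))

(V AND Z) AND NOT (Z AND NOT V)
(Negated implication: NOT(A → B) = A AND NOT B)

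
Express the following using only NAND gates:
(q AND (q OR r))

((q NAND ((q NAND q) NAND (r NAND r))) NAND (q NAND ((q NAND q) NAND (r NAND r))))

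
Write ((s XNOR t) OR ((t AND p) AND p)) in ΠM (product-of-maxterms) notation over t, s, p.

ΠM(2, 3, 4) = (t OR NOT s OR p) AND (t OR NOT s OR NOT p) AND (NOT t OR s OR p)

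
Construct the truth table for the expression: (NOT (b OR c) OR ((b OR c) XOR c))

c | b | Output
--------------
0 | 0 | 1
0 | 1 | 1
1 | 0 | 0
1 | 1 | 0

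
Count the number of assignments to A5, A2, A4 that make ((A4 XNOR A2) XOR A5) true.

Satisfying assignments: (0,0,0), (0,1,1), (1,0,1), (1,1,0)
Count: 4 out of 8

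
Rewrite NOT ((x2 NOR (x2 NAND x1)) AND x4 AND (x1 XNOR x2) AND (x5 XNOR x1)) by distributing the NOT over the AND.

NOT (x2 NOR (x2 NAND x1)) OR NOT x4 OR NOT (x1 XNOR x2) OR NOT (x5 XNOR x1)
De Morgan's: NOT(AND of terms) = OR of negations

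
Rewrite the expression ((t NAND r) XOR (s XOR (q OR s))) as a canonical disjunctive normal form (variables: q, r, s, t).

(NOT q AND NOT r AND NOT s AND NOT t) OR (NOT q AND NOT r AND NOT s AND t) OR (NOT q AND NOT r AND s AND NOT t) OR (NOT q AND NOT r AND s AND t) OR (NOT q AND r AND NOT s AND NOT t) OR (NOT q AND r AND s AND NOT t) OR (q AND NOT r AND s AND NOT t) OR (q AND NOT r AND s AND t) OR (q AND r AND NOT s AND t) OR (q AND r AND s AND NOT t)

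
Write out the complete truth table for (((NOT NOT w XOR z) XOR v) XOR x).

z | w | v | x | Output
----------------------
0 | 0 | 0 | 0 | 0
0 | 0 | 0 | 1 | 1
0 | 0 | 1 | 0 | 1
0 | 0 | 1 | 1 | 0
0 | 1 | 0 | 0 | 1
0 | 1 | 0 | 1 | 0
0 | 1 | 1 | 0 | 0
0 | 1 | 1 | 1 | 1
1 | 0 | 0 | 0 | 1
1 | 0 | 0 | 1 | 0
1 | 0 | 1 | 0 | 0
1 | 0 | 1 | 1 | 1
1 | 1 | 0 | 0 | 0
1 | 1 | 0 | 1 | 1
1 | 1 | 1 | 0 | 1
1 | 1 | 1 | 1 | 0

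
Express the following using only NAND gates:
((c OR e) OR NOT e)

((((c NAND c) NAND (e NAND e)) NAND ((c NAND c) NAND (e NAND e))) NAND ((e NAND e) NAND (e NAND e)))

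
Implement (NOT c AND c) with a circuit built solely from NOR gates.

(((c NOR c) NOR (c NOR c)) NOR (c NOR c))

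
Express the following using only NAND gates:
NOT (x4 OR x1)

(((x4 NAND x4) NAND (x1 NAND x1)) NAND ((x4 NAND x4) NAND (x1 NAND x1)))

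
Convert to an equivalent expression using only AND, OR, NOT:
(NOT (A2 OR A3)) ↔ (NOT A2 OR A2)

((NOT (A2 OR A3)) AND (NOT A2 OR A2)) OR ((A2 OR A3) AND NOT (NOT A2 OR A2))
(Biconditional = both true or both false)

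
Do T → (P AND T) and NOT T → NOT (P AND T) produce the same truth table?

No, Inverse is not equivalent to original (counterexample: R=0, T=1, P=0)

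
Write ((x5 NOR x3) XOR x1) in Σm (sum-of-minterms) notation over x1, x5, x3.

Σm(0, 5, 6, 7) = (NOT x1 AND NOT x5 AND NOT x3) OR (x1 AND NOT x5 AND x3) OR (x1 AND x5 AND NOT x3) OR (x1 AND x5 AND x3)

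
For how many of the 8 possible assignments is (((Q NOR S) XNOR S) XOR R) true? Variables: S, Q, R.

Satisfying assignments: (0,0,1), (0,1,0), (1,0,1), (1,1,1)
Count: 4 out of 8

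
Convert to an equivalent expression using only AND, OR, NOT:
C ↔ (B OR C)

(C AND (B OR C)) OR (NOT C AND NOT (B OR C))
(Biconditional = both true or both false)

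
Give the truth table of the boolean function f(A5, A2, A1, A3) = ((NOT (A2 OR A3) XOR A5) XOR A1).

A5 | A2 | A1 | A3 | Output
--------------------------
0 | 0 | 0 | 0 | 1
0 | 0 | 0 | 1 | 0
0 | 0 | 1 | 0 | 0
0 | 0 | 1 | 1 | 1
0 | 1 | 0 | 0 | 0
0 | 1 | 0 | 1 | 0
0 | 1 | 1 | 0 | 1
0 | 1 | 1 | 1 | 1
1 | 0 | 0 | 0 | 0
1 | 0 | 0 | 1 | 1
1 | 0 | 1 | 0 | 1
1 | 0 | 1 | 1 | 0
1 | 1 | 0 | 0 | 1
1 | 1 | 0 | 1 | 1
1 | 1 | 1 | 0 | 0
1 | 1 | 1 | 1 | 0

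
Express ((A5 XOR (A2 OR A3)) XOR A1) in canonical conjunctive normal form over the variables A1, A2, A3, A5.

(A1 OR A2 OR A3 OR A5) AND (A1 OR A2 OR NOT A3 OR NOT A5) AND (A1 OR NOT A2 OR A3 OR NOT A5) AND (A1 OR NOT A2 OR NOT A3 OR NOT A5) AND (NOT A1 OR A2 OR A3 OR NOT A5) AND (NOT A1 OR A2 OR NOT A3 OR A5) AND (NOT A1 OR NOT A2 OR A3 OR A5) AND (NOT A1 OR NOT A2 OR NOT A3 OR A5)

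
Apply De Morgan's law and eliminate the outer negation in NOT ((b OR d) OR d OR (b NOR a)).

NOT (b OR d) AND NOT d AND NOT (b NOR a)
De Morgan's: NOT(OR of terms) = AND of negations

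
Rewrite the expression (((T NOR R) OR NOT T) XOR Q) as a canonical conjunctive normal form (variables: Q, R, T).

(Q OR R OR NOT T) AND (Q OR NOT R OR NOT T) AND (NOT Q OR R OR T) AND (NOT Q OR NOT R OR T)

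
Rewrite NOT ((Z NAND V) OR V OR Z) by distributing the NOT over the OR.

NOT (Z NAND V) AND NOT V AND NOT Z
De Morgan's: NOT(OR of terms) = AND of negations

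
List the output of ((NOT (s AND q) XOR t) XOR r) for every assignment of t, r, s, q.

t | r | s | q | Output
----------------------
0 | 0 | 0 | 0 | 1
0 | 0 | 0 | 1 | 1
0 | 0 | 1 | 0 | 1
0 | 0 | 1 | 1 | 0
0 | 1 | 0 | 0 | 0
0 | 1 | 0 | 1 | 0
0 | 1 | 1 | 0 | 0
0 | 1 | 1 | 1 | 1
1 | 0 | 0 | 0 | 0
1 | 0 | 0 | 1 | 0
1 | 0 | 1 | 0 | 0
1 | 0 | 1 | 1 | 1
1 | 1 | 0 | 0 | 1
1 | 1 | 0 | 1 | 1
1 | 1 | 1 | 0 | 1
1 | 1 | 1 | 1 | 0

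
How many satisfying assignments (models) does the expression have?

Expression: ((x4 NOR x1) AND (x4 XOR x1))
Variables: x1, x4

No assignment satisfies the expression.
Count: 0 out of 4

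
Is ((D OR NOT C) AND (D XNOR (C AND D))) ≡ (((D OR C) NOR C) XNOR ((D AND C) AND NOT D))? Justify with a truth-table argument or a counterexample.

No. Counterexample: with C=0, D=0, Expression 1 = 1 but Expression 2 = 0.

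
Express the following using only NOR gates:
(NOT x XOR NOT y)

(((((x NOR x) NOR (y NOR y)) NOR ((x NOR x) NOR (y NOR y))) NOR (((x NOR x) NOR (y NOR y)) NOR ((x NOR x) NOR (y NOR y)))) NOR (((((x NOR x) NOR (x NOR x)) NOR ((y NOR y) NOR (y NOR y))) NOR (((x NOR x) NOR (x NOR x)) NOR ((y NOR y) NOR (y NOR y)))) NOR ((((x NOR x) NOR (x NOR x)) NOR ((y NOR y) NOR (y NOR y))) NOR (((x NOR x) NOR (x NOR x)) NOR ((y NOR y) NOR (y NOR y))))))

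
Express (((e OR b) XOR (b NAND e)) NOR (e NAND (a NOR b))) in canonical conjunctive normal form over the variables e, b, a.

(e OR b OR a) AND (e OR b OR NOT a) AND (e OR NOT b OR a) AND (e OR NOT b OR NOT a) AND (NOT e OR b OR NOT a) AND (NOT e OR NOT b OR a) AND (NOT e OR NOT b OR NOT a)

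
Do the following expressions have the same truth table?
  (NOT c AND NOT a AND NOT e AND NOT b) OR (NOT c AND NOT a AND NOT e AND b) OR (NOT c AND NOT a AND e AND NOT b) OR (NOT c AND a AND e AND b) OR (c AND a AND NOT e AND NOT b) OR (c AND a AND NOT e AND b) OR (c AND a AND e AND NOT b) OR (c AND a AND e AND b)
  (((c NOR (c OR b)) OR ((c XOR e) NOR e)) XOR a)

Yes, they are equivalent — the two output columns agree on all 16 assignments:
c | a | e | b | Expression 1 | Expression 2
-------------------------------------------
0 | 0 | 0 | 0 | 1 | 1
0 | 0 | 0 | 1 | 1 | 1
0 | 0 | 1 | 0 | 1 | 1
0 | 0 | 1 | 1 | 0 | 0
0 | 1 | 0 | 0 | 0 | 0
0 | 1 | 0 | 1 | 0 | 0
0 | 1 | 1 | 0 | 0 | 0
0 | 1 | 1 | 1 | 1 | 1
1 | 0 | 0 | 0 | 0 | 0
1 | 0 | 0 | 1 | 0 | 0
1 | 0 | 1 | 0 | 0 | 0
1 | 0 | 1 | 1 | 0 | 0
1 | 1 | 0 | 0 | 1 | 1
1 | 1 | 0 | 1 | 1 | 1
1 | 1 | 1 | 0 | 1 | 1
1 | 1 | 1 | 1 | 1 | 1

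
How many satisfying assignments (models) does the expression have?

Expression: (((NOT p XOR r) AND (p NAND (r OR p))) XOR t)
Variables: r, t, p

Satisfying assignments: (0,0,0), (0,1,1), (1,1,0), (1,1,1)
Count: 4 out of 8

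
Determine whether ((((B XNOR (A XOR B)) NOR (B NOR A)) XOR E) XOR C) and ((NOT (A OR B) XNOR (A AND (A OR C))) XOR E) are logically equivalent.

No. Counterexample: with B=0, E=0, A=0, C=1, Expression 1 = 1 but Expression 2 = 0.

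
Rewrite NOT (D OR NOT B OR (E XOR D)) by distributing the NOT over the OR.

NOT D AND B AND NOT (E XOR D)
De Morgan's: NOT(OR of terms) = AND of negations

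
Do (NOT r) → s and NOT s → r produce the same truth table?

Yes, Contrapositive is always equivalent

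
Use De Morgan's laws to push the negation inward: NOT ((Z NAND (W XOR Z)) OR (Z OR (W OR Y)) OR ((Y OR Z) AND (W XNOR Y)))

NOT (Z NAND (W XOR Z)) AND NOT (Z OR (W OR Y)) AND NOT ((Y OR Z) AND (W XNOR Y))
De Morgan's: NOT(OR of terms) = AND of negations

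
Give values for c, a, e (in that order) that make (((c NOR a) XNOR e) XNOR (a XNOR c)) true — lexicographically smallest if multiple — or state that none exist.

c=0, a=0, e=1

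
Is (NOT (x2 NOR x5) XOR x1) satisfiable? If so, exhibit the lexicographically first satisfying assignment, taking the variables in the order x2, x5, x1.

x2=0, x5=0, x1=1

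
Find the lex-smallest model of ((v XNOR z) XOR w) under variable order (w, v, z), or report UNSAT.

w=0, v=0, z=0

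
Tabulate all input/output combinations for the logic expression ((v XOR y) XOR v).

v | y | Output
--------------
0 | 0 | 0
0 | 1 | 1
1 | 0 | 0
1 | 1 | 1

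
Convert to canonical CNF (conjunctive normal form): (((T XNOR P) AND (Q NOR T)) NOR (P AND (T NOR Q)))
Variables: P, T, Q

(P OR T OR Q) AND (NOT P OR T OR Q)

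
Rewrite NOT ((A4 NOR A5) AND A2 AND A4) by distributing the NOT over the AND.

NOT (A4 NOR A5) OR NOT A2 OR NOT A4
De Morgan's: NOT(AND of terms) = OR of negations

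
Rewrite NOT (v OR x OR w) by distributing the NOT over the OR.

NOT v AND NOT x AND NOT w
De Morgan's: NOT(OR of terms) = AND of negations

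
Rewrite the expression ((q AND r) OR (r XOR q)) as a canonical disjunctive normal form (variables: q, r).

(NOT q AND r) OR (q AND NOT r) OR (q AND r)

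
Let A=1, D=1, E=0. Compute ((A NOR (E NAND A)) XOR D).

Substituting: ((1 NOR (0 NAND 1)) XOR 1)
= 1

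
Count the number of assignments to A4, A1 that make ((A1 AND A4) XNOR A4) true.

Satisfying assignments: (0,0), (0,1), (1,1)
Count: 3 out of 4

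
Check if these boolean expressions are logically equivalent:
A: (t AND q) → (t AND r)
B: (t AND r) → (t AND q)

No, Converse is not equivalent to original (counterexample: q=0, r=1, t=1)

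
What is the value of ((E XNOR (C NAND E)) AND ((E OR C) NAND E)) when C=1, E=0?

Substituting: ((0 XNOR (1 NAND 0)) AND ((0 OR 1) NAND 0))
= 0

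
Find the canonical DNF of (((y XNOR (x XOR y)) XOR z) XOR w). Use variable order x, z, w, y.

(NOT x AND NOT z AND NOT w AND NOT y) OR (NOT x AND NOT z AND NOT w AND y) OR (NOT x AND z AND w AND NOT y) OR (NOT x AND z AND w AND y) OR (x AND NOT z AND w AND NOT y) OR (x AND NOT z AND w AND y) OR (x AND z AND NOT w AND NOT y) OR (x AND z AND NOT w AND y)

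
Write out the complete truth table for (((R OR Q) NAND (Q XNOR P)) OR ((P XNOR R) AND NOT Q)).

P | Q | R | Output
------------------
0 | 0 | 0 | 1
0 | 0 | 1 | 0
0 | 1 | 0 | 1
0 | 1 | 1 | 1
1 | 0 | 0 | 1
1 | 0 | 1 | 1
1 | 1 | 0 | 0
1 | 1 | 1 | 0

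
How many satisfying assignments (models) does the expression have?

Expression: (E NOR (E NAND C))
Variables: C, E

No assignment satisfies the expression.
Count: 0 out of 4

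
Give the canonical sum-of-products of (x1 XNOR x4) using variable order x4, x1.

Σm(0, 3) = (NOT x4 AND NOT x1) OR (x4 AND x1)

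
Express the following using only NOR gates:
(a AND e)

((a NOR a) NOR (e NOR e))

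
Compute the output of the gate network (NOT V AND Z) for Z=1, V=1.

Substituting: (NOT 1 AND 1)
= 0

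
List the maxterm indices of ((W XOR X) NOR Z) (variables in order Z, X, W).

ΠM(1, 2, 4, 5, 6, 7) = (Z OR X OR NOT W) AND (Z OR NOT X OR W) AND (NOT Z OR X OR W) AND (NOT Z OR X OR NOT W) AND (NOT Z OR NOT X OR W) AND (NOT Z OR NOT X OR NOT W)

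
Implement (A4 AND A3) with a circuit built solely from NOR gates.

((A4 NOR A4) NOR (A3 NOR A3))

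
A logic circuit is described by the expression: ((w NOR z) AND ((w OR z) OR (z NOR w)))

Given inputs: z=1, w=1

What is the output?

Substituting: ((1 NOR 1) AND ((1 OR 1) OR (1 NOR 1)))
= 0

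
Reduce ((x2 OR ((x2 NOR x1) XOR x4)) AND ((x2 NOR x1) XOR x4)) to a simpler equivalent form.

By absorption (E AND (E OR v) = E):
= ((x2 NOR x1) XOR x4)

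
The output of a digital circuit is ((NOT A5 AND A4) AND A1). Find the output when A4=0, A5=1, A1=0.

Substituting: ((NOT 1 AND 0) AND 0)
= 0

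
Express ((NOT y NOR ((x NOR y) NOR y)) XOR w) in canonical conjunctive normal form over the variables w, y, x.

(w OR y OR x) AND (w OR y OR NOT x) AND (NOT w OR NOT y OR x) AND (NOT w OR NOT y OR NOT x)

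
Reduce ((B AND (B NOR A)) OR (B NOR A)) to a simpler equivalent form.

By absorption (E OR (E AND v) = E):
= (B NOR A)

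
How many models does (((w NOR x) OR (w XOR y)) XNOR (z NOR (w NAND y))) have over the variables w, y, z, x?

Satisfying assignments: (0,0,0,1), (0,0,1,1), (1,1,1,0), (1,1,1,1)
Count: 4 out of 16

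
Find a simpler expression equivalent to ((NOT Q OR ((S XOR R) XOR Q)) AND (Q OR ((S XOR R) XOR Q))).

By distribution ((E OR v) AND (E OR NOT v) = E):
= ((S XOR R) XOR Q)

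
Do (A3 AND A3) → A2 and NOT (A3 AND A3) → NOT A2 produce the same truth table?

No, Inverse is not equivalent to original (counterexample: A2=0, A3=1, A1=0)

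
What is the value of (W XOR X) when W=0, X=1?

Substituting: (0 XOR 1)
= 1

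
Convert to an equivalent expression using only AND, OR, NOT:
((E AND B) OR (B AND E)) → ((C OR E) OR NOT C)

NOT ((E AND B) OR (B AND E)) OR ((C OR E) OR NOT C)
(Implication elimination: A → B = NOT A OR B)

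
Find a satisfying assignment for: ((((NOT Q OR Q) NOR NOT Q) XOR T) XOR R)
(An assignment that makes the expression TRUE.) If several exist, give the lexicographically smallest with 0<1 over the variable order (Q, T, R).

Q=0, T=0, R=1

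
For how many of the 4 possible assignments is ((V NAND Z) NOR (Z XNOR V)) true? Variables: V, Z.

No assignment satisfies the expression.
Count: 0 out of 4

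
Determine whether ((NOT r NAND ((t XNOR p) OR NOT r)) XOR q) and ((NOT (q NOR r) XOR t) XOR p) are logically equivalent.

No. Counterexample: with t=0, p=0, r=1, q=1, Expression 1 = 0 but Expression 2 = 1.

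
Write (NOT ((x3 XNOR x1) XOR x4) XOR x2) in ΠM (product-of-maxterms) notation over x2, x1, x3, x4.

ΠM(0, 3, 5, 6, 9, 10, 12, 15) = (x2 OR x1 OR x3 OR x4) AND (x2 OR x1 OR NOT x3 OR NOT x4) AND (x2 OR NOT x1 OR x3 OR NOT x4) AND (x2 OR NOT x1 OR NOT x3 OR x4) AND (NOT x2 OR x1 OR x3 OR NOT x4) AND (NOT x2 OR x1 OR NOT x3 OR x4) AND (NOT x2 OR NOT x1 OR x3 OR x4) AND (NOT x2 OR NOT x1 OR NOT x3 OR NOT x4)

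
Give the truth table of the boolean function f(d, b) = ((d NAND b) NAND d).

d | b | Output
--------------
0 | 0 | 1
0 | 1 | 1
1 | 0 | 0
1 | 1 | 1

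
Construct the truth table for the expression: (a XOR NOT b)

b | a | Output
--------------
0 | 0 | 1
0 | 1 | 0
1 | 0 | 0
1 | 1 | 1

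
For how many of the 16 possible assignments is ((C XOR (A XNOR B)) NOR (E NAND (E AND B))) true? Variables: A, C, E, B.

Satisfying assignments: (0,0,1,1), (1,1,1,1)
Count: 2 out of 16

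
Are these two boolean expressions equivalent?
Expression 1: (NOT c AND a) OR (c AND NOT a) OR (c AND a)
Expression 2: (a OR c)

Yes, they are equivalent — the two output columns agree on all 4 assignments:
c | a | Expression 1 | Expression 2
-----------------------------------
0 | 0 | 0 | 0
0 | 1 | 1 | 1
1 | 0 | 1 | 1
1 | 1 | 1 | 1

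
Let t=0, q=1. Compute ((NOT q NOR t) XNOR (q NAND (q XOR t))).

Substituting: ((NOT 1 NOR 0) XNOR (1 NAND (1 XOR 0)))
= 0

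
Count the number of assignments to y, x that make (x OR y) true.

Satisfying assignments: (0,1), (1,0), (1,1)
Count: 3 out of 4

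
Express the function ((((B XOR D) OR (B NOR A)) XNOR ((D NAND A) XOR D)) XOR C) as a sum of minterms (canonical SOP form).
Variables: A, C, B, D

Σm(0, 2, 3, 5, 9, 10, 12, 15) = (NOT A AND NOT C AND NOT B AND NOT D) OR (NOT A AND NOT C AND B AND NOT D) OR (NOT A AND NOT C AND B AND D) OR (NOT A AND C AND NOT B AND D) OR (A AND NOT C AND NOT B AND D) OR (A AND NOT C AND B AND NOT D) OR (A AND C AND NOT B AND NOT D) OR (A AND C AND B AND D)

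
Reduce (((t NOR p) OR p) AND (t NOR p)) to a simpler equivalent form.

By absorption (E AND (E OR v) = E):
= (t NOR p)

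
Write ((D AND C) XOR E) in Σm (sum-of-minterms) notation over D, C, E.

Σm(1, 3, 5, 6) = (NOT D AND NOT C AND E) OR (NOT D AND C AND E) OR (D AND NOT C AND E) OR (D AND C AND NOT E)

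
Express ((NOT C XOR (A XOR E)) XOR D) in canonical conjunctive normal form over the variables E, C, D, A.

(E OR C OR D OR NOT A) AND (E OR C OR NOT D OR A) AND (E OR NOT C OR D OR A) AND (E OR NOT C OR NOT D OR NOT A) AND (NOT E OR C OR D OR A) AND (NOT E OR C OR NOT D OR NOT A) AND (NOT E OR NOT C OR D OR NOT A) AND (NOT E OR NOT C OR NOT D OR A)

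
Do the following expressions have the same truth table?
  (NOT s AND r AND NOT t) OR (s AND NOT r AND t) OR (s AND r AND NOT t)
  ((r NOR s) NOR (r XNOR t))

Yes, they are equivalent — the two output columns agree on all 8 assignments:
s | r | t | Expression 1 | Expression 2
---------------------------------------
0 | 0 | 0 | 0 | 0
0 | 0 | 1 | 0 | 0
0 | 1 | 0 | 1 | 1
0 | 1 | 1 | 0 | 0
1 | 0 | 0 | 0 | 0
1 | 0 | 1 | 1 | 1
1 | 1 | 0 | 1 | 1
1 | 1 | 1 | 0 | 0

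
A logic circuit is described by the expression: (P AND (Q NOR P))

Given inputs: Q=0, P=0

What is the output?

Substituting: (0 AND (0 NOR 0))
= 0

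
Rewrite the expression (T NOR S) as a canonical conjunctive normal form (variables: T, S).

(T OR NOT S) AND (NOT T OR S) AND (NOT T OR NOT S)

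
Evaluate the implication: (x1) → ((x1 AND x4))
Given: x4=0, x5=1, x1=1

Antecedent (x1) = 1; consequent ((x1 AND x4)) = 0.
1 → 0 = 0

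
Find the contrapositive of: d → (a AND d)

Contrapositive: NOT (a AND d) → NOT d
Note: A statement and its contrapositive are logically equivalent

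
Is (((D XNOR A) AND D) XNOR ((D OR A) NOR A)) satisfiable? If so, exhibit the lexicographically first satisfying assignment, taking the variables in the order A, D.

A=0, D=1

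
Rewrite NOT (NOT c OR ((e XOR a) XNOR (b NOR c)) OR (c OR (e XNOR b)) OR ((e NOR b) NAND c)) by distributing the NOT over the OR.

c AND NOT ((e XOR a) XNOR (b NOR c)) AND NOT (c OR (e XNOR b)) AND NOT ((e NOR b) NAND c)
De Morgan's: NOT(OR of terms) = AND of negations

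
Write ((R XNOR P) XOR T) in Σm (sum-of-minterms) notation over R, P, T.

Σm(0, 3, 5, 6) = (NOT R AND NOT P AND NOT T) OR (NOT R AND P AND T) OR (R AND NOT P AND T) OR (R AND P AND NOT T)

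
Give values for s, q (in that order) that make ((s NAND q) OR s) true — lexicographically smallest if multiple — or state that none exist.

s=0, q=0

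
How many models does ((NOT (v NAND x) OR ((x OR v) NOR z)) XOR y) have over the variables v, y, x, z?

Satisfying assignments: (0,0,0,0), (0,1,0,1), (0,1,1,0), (0,1,1,1), (1,0,1,0), (1,0,1,1), (1,1,0,0), (1,1,0,1)
Count: 8 out of 16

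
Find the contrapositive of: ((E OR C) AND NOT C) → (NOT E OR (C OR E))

Contrapositive: NOT (NOT E OR (C OR E)) → NOT ((E OR C) AND NOT C)
Note: A statement and its contrapositive are logically equivalent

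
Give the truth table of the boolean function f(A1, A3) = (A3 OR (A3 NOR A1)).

A1 | A3 | Output
----------------
0 | 0 | 1
0 | 1 | 1
1 | 0 | 0
1 | 1 | 1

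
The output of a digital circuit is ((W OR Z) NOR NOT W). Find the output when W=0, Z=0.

Substituting: ((0 OR 0) NOR NOT 0)
= 0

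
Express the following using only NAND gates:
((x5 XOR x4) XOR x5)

((((x5 NAND (x5 NAND x4)) NAND (x4 NAND (x5 NAND x4))) NAND (((x5 NAND (x5 NAND x4)) NAND (x4 NAND (x5 NAND x4))) NAND x5)) NAND (x5 NAND (((x5 NAND (x5 NAND x4)) NAND (x4 NAND (x5 NAND x4))) NAND x5)))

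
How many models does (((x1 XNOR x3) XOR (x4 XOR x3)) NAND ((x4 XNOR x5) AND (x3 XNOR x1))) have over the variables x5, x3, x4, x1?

Satisfying assignments: (0,0,0,1), (0,0,1,0), (0,0,1,1), (0,1,0,0), (0,1,0,1), (0,1,1,0), (0,1,1,1), (1,0,0,0), (1,0,0,1), (1,0,1,0), (1,0,1,1), (1,1,0,0), (1,1,0,1), (1,1,1,0)
Count: 14 out of 16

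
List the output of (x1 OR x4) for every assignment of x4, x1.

x4 | x1 | Output
----------------
0 | 0 | 0
0 | 1 | 1
1 | 0 | 1
1 | 1 | 1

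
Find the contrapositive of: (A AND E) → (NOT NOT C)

Contrapositive: NOT C → NOT (A AND E)
Note: A statement and its contrapositive are logically equivalent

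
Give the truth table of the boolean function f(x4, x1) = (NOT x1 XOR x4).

x4 | x1 | Output
----------------
0 | 0 | 1
0 | 1 | 0
1 | 0 | 0
1 | 1 | 1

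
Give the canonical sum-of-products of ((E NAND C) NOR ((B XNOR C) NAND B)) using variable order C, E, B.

Σm(7) = (C AND E AND B)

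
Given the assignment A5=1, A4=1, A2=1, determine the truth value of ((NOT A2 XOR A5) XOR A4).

Substituting: ((NOT 1 XOR 1) XOR 1)
= 0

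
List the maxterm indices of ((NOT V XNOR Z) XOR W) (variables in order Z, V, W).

ΠM(0, 3, 5, 6) = (Z OR V OR W) AND (Z OR NOT V OR NOT W) AND (NOT Z OR V OR NOT W) AND (NOT Z OR NOT V OR W)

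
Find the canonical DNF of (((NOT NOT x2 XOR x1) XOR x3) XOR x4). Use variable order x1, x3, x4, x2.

(NOT x1 AND NOT x3 AND NOT x4 AND x2) OR (NOT x1 AND NOT x3 AND x4 AND NOT x2) OR (NOT x1 AND x3 AND NOT x4 AND NOT x2) OR (NOT x1 AND x3 AND x4 AND x2) OR (x1 AND NOT x3 AND NOT x4 AND NOT x2) OR (x1 AND NOT x3 AND x4 AND x2) OR (x1 AND x3 AND NOT x4 AND x2) OR (x1 AND x3 AND x4 AND NOT x2)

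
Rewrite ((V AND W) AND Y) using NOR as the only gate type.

((((V NOR V) NOR (W NOR W)) NOR ((V NOR V) NOR (W NOR W))) NOR (Y NOR Y))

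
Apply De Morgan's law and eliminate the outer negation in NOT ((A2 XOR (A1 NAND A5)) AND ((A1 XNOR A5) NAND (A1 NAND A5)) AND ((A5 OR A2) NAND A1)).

NOT (A2 XOR (A1 NAND A5)) OR NOT ((A1 XNOR A5) NAND (A1 NAND A5)) OR NOT ((A5 OR A2) NAND A1)
De Morgan's: NOT(AND of terms) = OR of negations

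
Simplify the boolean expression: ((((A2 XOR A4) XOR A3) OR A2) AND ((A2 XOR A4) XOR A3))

By absorption (E AND (E OR v) = E):
= ((A2 XOR A4) XOR A3)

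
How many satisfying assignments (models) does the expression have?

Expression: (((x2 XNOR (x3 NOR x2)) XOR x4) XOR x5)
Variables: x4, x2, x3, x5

Satisfying assignments: (0,0,0,1), (0,0,1,0), (0,1,0,1), (0,1,1,1), (1,0,0,0), (1,0,1,1), (1,1,0,0), (1,1,1,0)
Count: 8 out of 16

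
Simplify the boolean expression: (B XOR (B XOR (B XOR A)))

By XOR self-cancellation ((E XOR v) XOR v = E):
= (B XOR A)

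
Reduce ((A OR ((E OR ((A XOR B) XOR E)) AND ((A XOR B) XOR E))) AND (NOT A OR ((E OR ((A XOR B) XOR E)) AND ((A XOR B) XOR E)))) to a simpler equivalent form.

By distribution ((E OR v) AND (E OR NOT v) = E) then absorption (E AND (E OR v) = E):
= ((A XOR B) XOR E)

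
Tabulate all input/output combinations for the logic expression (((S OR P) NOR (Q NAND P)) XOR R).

P | R | Q | S | Output
----------------------
0 | 0 | 0 | 0 | 0
0 | 0 | 0 | 1 | 0
0 | 0 | 1 | 0 | 0
0 | 0 | 1 | 1 | 0
0 | 1 | 0 | 0 | 1
0 | 1 | 0 | 1 | 1
0 | 1 | 1 | 0 | 1
0 | 1 | 1 | 1 | 1
1 | 0 | 0 | 0 | 0
1 | 0 | 0 | 1 | 0
1 | 0 | 1 | 0 | 0
1 | 0 | 1 | 1 | 0
1 | 1 | 0 | 0 | 1
1 | 1 | 0 | 1 | 1
1 | 1 | 1 | 0 | 1
1 | 1 | 1 | 1 | 1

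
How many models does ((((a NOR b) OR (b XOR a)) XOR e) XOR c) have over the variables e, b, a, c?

Satisfying assignments: (0,0,0,0), (0,0,1,0), (0,1,0,0), (0,1,1,1), (1,0,0,1), (1,0,1,1), (1,1,0,1), (1,1,1,0)
Count: 8 out of 16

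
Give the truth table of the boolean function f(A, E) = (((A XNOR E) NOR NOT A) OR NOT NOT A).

A | E | Output
--------------
0 | 0 | 0
0 | 1 | 0
1 | 0 | 1
1 | 1 | 1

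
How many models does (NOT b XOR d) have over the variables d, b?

Satisfying assignments: (0,0), (1,1)
Count: 2 out of 4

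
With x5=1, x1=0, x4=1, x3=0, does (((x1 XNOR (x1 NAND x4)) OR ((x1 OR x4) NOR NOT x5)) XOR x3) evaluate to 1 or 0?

Substituting: (((0 XNOR (0 NAND 1)) OR ((0 OR 1) NOR NOT 1)) XOR 0)
= 0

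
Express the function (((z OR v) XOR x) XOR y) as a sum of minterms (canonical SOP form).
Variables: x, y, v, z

Σm(1, 2, 3, 4, 8, 13, 14, 15) = (NOT x AND NOT y AND NOT v AND z) OR (NOT x AND NOT y AND v AND NOT z) OR (NOT x AND NOT y AND v AND z) OR (NOT x AND y AND NOT v AND NOT z) OR (x AND NOT y AND NOT v AND NOT z) OR (x AND y AND NOT v AND z) OR (x AND y AND v AND NOT z) OR (x AND y AND v AND z)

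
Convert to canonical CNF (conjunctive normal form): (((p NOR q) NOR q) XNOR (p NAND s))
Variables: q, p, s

(q OR p OR s) AND (q OR p OR NOT s) AND (q OR NOT p OR NOT s) AND (NOT q OR p OR s) AND (NOT q OR p OR NOT s) AND (NOT q OR NOT p OR s)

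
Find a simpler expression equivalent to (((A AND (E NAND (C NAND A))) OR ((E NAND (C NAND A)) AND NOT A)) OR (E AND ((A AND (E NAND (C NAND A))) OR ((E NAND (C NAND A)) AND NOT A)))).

By absorption (E OR (E AND v) = E) then distribution ((E AND v) OR (E AND NOT v) = E):
= (E NAND (C NAND A))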